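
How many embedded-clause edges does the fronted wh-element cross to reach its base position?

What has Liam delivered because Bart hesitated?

"what" originates inside the matrix clause — no clause boundary is crossed.

0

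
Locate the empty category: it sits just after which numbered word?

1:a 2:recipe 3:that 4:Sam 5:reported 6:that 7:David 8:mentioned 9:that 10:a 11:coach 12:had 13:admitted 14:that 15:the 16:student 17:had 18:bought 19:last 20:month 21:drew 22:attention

The displaced element is "a recipe" (word 2).
It is linked across 3 clause boundaries (that → that → that).
It functions as the direct object of "bought", so the gap sits immediately after word 18 ("bought").
Base order: Sam reported that David mentioned that a coach had admitted that the student had bought a recipe last month.

18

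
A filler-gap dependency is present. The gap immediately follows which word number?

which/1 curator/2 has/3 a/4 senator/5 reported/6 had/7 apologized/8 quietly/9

6

The displaced element is "which curator" (word 2).
It is linked across 1 clause boundary (Ø).
It functions as the subject of "apologized", so the gap sits immediately after word 6 ("reported").
Base order: A senator has reported that which curator had apologized quietly.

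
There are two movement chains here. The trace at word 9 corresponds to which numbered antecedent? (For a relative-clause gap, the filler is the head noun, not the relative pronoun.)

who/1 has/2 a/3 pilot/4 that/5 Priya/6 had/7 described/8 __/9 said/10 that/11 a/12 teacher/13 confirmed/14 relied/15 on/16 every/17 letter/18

The marked gap is inside the relative clause, the direct object of "described".
Its filler is the head noun "pilot" (via "that"), at word 4.
(The other dependency links word 1 to a gap after word 14.)

4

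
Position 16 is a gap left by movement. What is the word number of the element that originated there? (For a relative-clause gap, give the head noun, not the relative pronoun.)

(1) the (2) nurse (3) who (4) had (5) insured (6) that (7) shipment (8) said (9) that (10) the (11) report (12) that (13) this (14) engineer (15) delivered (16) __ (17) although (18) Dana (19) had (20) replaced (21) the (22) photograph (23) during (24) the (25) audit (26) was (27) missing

11

The gap at 16 is the object of "delivered", inside a relative clause.
The relative pronoun is "that" (word 12); it is bound by the head noun immediately before it.
Its filler is the head noun "report", at word 11.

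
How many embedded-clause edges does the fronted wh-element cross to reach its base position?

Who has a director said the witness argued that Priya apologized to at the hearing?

"who" is extracted from the PP object of "apologized".
Boundaries crossed, outermost first: [Ø], [that] — 2 in total.

2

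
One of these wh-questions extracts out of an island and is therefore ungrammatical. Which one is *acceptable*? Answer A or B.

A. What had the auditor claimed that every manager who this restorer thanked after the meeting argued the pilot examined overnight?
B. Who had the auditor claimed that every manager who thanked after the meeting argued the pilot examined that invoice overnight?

In B, the wh-phrase is extracted from inside a complex-NP island (relative clause) (introduced by "who"), which blocks movement.
In A, the extraction path crosses only that-complement boundaries, which are transparent.
So A is grammatical.

A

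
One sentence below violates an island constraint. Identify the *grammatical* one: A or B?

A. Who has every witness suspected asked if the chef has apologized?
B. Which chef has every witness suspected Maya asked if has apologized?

In B, the wh-phrase is extracted from inside a wh-island (introduced by "if"), which blocks movement.
In A, the extraction path crosses only that-complement boundaries, which are transparent.
So A is grammatical.

A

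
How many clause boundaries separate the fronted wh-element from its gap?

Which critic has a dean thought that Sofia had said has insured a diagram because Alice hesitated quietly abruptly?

"which critic" is extracted from the subject of "insured".
Boundaries crossed, outermost first: [that], [Ø] — 2 in total.

2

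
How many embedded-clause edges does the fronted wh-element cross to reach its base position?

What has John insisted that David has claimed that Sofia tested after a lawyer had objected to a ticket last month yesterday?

"what" is extracted from the object of "tested".
Boundaries crossed, outermost first: [that], [that] — 2 in total.

2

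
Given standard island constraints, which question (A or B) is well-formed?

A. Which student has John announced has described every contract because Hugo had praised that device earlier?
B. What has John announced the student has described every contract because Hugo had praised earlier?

A

In B, the wh-phrase is extracted from inside an adjunct island (introduced by "because"), which blocks movement.
In A, the extraction path crosses only that-complement boundaries, which are transparent.
So A is grammatical.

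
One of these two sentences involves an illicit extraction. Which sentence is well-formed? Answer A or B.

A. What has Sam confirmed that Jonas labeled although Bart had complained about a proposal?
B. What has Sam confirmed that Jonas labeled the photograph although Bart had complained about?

A

In B, the wh-phrase is extracted from inside an adjunct island (introduced by "although"), which blocks movement.
In A, the extraction path crosses only that-complement boundaries, which are transparent.
So A is grammatical.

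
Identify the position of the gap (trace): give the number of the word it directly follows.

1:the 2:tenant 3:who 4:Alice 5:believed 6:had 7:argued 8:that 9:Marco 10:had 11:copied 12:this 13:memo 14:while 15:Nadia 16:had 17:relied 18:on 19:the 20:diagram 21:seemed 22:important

5

The displaced element is "the tenant" (word 2).
It is linked across 1 clause boundary (Ø).
It functions as the subject of "argued", so the gap sits immediately after word 5 ("believed").
Base order: Alice believed the tenant had argued that Marco had copied this memo while Nadia had relied on the diagram.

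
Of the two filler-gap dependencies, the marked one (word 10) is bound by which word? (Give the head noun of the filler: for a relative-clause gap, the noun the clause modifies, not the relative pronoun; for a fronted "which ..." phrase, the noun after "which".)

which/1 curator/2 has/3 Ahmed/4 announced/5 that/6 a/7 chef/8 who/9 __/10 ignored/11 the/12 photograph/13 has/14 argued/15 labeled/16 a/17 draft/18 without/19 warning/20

8

The marked gap is inside the relative clause, the subject of "ignored".
Its filler is the head noun "chef" (via "who"), at word 8.
(The other dependency links word 2 to a gap after word 15.)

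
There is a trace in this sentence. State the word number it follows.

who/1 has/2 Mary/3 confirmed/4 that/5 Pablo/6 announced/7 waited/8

The displaced element is "who" (word 1).
It is linked across 2 clause boundaries (that → Ø).
It functions as the subject of "waited", so the gap sits immediately after word 7 ("announced").
Base order: Mary has confirmed that Pablo announced who waited.

7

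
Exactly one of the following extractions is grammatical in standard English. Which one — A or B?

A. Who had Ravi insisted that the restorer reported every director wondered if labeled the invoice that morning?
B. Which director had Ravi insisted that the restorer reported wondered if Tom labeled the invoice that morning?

B

In A, the wh-phrase is extracted from inside a wh-island (introduced by "if"), which blocks movement.
In B, the extraction path crosses only that-complement boundaries, which are transparent.
So B is grammatical.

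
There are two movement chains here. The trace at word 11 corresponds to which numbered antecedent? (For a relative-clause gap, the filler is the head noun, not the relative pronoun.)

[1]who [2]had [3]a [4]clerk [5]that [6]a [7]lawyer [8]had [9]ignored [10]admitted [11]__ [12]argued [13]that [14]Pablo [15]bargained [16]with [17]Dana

The marked gap is the subject of "argued".
Its filler is the fronted wh-phrase "who", at word 1.
(The other dependency links word 4 to a gap after word 9.)

1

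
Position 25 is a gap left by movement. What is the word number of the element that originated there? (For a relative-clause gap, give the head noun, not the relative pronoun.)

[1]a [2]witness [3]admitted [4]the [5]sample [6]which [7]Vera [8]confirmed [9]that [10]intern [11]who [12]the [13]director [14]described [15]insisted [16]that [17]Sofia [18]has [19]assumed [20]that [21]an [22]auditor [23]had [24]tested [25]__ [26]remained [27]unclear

5

The gap at 25 is the object of "tested", inside a relative clause.
The relative pronoun is "which" (word 6); it is bound by the head noun immediately before it.
Its filler is the head noun "sample", at word 5.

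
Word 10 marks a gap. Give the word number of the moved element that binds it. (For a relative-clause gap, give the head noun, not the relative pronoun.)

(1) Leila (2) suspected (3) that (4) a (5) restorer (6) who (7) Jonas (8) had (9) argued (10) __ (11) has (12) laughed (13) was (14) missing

The gap at 10 is the subject of "laughed", inside a relative clause.
The relative pronoun is "who" (word 6); it is bound by the head noun immediately before it.
Its filler is the head noun "restorer", at word 5.

5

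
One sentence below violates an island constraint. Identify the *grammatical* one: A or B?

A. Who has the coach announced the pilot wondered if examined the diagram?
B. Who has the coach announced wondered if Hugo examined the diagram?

In A, the wh-phrase is extracted from inside a wh-island (introduced by "if"), which blocks movement.
In B, the extraction path crosses only that-complement boundaries, which are transparent.
So B is grammatical.

B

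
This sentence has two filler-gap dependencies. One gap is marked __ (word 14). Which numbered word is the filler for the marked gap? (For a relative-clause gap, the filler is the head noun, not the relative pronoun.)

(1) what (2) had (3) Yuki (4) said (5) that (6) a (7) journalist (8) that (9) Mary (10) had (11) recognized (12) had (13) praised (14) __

1

The marked gap is the direct object of "praised".
Its filler is the fronted wh-phrase "what", at word 1.
(The other dependency links word 7 to a gap after word 11.)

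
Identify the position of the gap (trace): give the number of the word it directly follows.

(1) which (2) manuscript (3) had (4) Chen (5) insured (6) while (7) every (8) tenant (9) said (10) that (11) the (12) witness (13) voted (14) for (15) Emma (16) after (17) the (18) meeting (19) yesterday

5

The displaced element is "which manuscript" (word 2).
It functions as the direct object of "insured", so the gap sits immediately after word 5 ("insured").
Base order: Chen had insured which manuscript while every tenant said that the witness voted for Emma after the meeting yesterday.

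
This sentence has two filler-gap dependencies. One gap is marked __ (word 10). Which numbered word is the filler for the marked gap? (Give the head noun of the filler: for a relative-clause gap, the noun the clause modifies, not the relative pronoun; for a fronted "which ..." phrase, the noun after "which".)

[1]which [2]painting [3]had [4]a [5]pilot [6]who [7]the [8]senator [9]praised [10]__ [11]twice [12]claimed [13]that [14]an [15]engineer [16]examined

5

The marked gap is inside the relative clause, the direct object of "praised".
Its filler is the head noun "pilot" (via "who"), at word 5.
(The other dependency links word 2 to a gap after word 16.)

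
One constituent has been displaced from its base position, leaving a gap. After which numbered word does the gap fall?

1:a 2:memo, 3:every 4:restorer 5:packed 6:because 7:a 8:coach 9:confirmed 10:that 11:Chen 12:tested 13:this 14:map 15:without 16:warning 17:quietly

5

The displaced element is "a memo" (word 2).
It functions as the direct object of "packed", so the gap sits immediately after word 5 ("packed").
Base order: Every restorer packed a memo because a coach confirmed that Chen tested this map without warning quietly.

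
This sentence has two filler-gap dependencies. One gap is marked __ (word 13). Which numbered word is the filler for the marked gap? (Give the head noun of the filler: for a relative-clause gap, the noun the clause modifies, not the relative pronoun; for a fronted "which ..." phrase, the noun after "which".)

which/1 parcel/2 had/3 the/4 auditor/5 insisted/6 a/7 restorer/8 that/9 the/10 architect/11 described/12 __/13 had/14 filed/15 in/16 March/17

The marked gap is inside the relative clause, the direct object of "described".
Its filler is the head noun "restorer" (via "that"), at word 8.
(The other dependency links word 2 to a gap after word 15.)

8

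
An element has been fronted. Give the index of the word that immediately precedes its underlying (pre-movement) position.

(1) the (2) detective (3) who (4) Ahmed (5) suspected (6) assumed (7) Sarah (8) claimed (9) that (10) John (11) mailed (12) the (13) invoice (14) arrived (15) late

5

The displaced element is "the detective" (word 2).
It is linked across 1 clause boundary (Ø).
It functions as the subject of "assumed", so the gap sits immediately after word 5 ("suspected").
Base order: Ahmed suspected that the detective assumed Sarah claimed that John mailed the invoice.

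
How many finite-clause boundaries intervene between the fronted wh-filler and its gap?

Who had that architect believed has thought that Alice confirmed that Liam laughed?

"who" is extracted from the subject of "thought".
Boundaries crossed, outermost first: [Ø] — 1 in total.

1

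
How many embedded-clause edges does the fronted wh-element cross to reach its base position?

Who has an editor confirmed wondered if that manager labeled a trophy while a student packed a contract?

"who" is extracted from the subject of "wondered".
Boundaries crossed, outermost first: [Ø] — 1 in total.

1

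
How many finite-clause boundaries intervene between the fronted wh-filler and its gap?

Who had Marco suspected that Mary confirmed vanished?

2

"who" is extracted from the subject of "vanished".
Boundaries crossed, outermost first: [that], [Ø] — 2 in total.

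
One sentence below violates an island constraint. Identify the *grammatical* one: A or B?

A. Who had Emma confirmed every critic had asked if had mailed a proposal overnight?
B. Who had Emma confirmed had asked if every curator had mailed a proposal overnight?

B

In A, the wh-phrase is extracted from inside a wh-island (introduced by "if"), which blocks movement.
In B, the extraction path crosses only that-complement boundaries, which are transparent.
So B is grammatical.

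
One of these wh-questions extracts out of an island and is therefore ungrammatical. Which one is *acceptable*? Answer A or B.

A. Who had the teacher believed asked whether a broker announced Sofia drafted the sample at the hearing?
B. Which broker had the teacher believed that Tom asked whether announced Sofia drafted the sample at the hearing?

A

In B, the wh-phrase is extracted from inside a wh-island (introduced by "whether"), which blocks movement.
In A, the extraction path crosses only that-complement boundaries, which are transparent.
So A is grammatical.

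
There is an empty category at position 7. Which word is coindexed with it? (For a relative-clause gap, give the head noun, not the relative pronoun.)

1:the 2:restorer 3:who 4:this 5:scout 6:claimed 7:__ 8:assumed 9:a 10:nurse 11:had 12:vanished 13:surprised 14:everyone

2

The gap at 7 is the subject of "assumed", inside a relative clause.
The relative pronoun is "who" (word 3); it is bound by the head noun immediately before it.
Its filler is the head noun "restorer", at word 2.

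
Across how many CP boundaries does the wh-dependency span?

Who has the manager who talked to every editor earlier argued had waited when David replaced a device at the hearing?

"who" is extracted from the subject of "waited".
Boundaries crossed, outermost first: [Ø] — 1 in total.

1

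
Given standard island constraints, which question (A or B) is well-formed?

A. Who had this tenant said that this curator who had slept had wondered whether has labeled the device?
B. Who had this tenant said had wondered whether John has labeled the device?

In A, the wh-phrase is extracted from inside a wh-island (introduced by "whether"), which blocks movement.
In B, the extraction path crosses only that-complement boundaries, which are transparent.
So B is grammatical.

B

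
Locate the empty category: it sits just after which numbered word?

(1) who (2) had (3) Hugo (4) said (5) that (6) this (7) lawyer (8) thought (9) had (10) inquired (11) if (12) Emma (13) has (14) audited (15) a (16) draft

The displaced element is "who" (word 1).
It is linked across 2 clause boundaries (that → Ø).
It functions as the subject of "inquired", so the gap sits immediately after word 8 ("thought").
Base order: Hugo had said that this lawyer thought that who had inquired if Emma has audited a draft.

8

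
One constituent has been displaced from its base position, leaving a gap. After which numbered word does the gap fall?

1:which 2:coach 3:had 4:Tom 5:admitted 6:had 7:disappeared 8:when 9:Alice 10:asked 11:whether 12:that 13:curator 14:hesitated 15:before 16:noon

5

The displaced element is "which coach" (word 2).
It is linked across 1 clause boundary (Ø).
It functions as the subject of "disappeared", so the gap sits immediately after word 5 ("admitted").
Base order: Tom had admitted that which coach had disappeared when Alice asked whether that curator hesitated before noon.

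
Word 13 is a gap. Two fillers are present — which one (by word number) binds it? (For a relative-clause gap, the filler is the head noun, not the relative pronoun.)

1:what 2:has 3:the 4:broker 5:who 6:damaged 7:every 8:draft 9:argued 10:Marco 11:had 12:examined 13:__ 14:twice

1

The marked gap is the direct object of "examined".
Its filler is the fronted wh-phrase "what", at word 1.
(The other dependency links word 4 to a gap after word 5.)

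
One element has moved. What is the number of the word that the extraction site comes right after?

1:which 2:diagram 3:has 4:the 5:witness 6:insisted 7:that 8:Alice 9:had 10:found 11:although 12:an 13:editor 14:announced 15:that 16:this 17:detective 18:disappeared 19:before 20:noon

10

The displaced element is "which diagram" (word 2).
It is linked across 1 clause boundary (that).
It functions as the direct object of "found", so the gap sits immediately after word 10 ("found").
Base order: The witness has insisted that Alice had found which diagram although an editor announced that this detective disappeared before noon.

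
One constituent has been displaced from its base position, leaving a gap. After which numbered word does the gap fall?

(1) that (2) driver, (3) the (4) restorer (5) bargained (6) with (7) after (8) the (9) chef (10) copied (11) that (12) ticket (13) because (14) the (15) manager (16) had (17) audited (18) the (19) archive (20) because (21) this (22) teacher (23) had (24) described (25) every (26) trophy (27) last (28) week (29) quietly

The displaced element is "that driver" (word 2).
It functions as the object of the preposition "with" of "bargained", so the gap sits immediately after word 6 ("with").
Base order: The restorer bargained with that driver after the chef copied that ticket because the manager had audited the archive because this teacher had described every trophy last week quietly.

6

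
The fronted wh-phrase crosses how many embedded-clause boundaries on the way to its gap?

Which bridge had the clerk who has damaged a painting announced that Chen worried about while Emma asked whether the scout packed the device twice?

"which bridge" is extracted from the PP object of "worried".
Boundaries crossed, outermost first: [that] — 1 in total.

1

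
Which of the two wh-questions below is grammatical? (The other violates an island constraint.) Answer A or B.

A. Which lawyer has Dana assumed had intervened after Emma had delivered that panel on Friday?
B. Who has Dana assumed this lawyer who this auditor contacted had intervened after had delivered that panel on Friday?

In B, the wh-phrase is extracted from inside an adjunct island (introduced by "after"), which blocks movement.
In A, the extraction path crosses only that-complement boundaries, which are transparent.
So A is grammatical.

A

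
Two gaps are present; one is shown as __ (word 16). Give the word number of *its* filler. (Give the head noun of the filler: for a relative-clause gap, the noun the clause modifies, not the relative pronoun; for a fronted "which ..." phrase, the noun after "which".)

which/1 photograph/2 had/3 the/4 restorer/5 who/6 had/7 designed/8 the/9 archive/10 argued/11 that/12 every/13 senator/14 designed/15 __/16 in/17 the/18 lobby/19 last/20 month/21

The marked gap is the direct object of "designed".
Its filler is the fronted wh-phrase "which photograph", at word 2.
(The other dependency links word 5 to a gap after word 6.)

2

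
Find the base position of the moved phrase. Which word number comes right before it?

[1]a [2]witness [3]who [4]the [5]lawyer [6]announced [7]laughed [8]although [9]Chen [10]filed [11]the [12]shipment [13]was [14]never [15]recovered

The displaced element is "a witness" (word 2).
It is linked across 1 clause boundary (Ø).
It functions as the subject of "laughed", so the gap sits immediately after word 6 ("announced").
Base order: The lawyer announced that a witness laughed although Chen filed the shipment.

6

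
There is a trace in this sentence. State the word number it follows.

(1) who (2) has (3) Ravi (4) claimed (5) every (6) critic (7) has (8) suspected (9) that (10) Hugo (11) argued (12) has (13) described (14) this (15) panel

11

The displaced element is "who" (word 1).
It is linked across 3 clause boundaries (Ø → that → Ø).
It functions as the subject of "described", so the gap sits immediately after word 11 ("argued").
Base order: Ravi has claimed every critic has suspected that Hugo argued that who has described this panel.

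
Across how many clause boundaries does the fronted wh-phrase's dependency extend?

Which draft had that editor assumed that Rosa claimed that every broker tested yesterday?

2

"which draft" is extracted from the object of "tested".
Boundaries crossed, outermost first: [that], [that] — 2 in total.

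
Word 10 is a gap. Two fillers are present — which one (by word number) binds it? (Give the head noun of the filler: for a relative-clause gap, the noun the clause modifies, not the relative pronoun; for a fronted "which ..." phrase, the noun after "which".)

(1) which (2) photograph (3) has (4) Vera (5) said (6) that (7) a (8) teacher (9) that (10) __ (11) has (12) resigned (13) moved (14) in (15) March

8

The marked gap is inside the relative clause, the subject of "resigned".
Its filler is the head noun "teacher" (via "that"), at word 8.
(The other dependency links word 2 to a gap after word 13.)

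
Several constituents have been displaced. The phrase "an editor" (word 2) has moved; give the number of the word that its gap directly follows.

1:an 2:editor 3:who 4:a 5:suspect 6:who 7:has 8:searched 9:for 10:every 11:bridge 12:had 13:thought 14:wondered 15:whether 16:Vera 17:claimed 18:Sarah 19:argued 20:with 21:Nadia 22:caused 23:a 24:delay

The displaced element is "an editor" (word 2).
It is linked across 1 clause boundary (Ø).
It functions as the subject of "wondered", so the gap sits immediately after word 13 ("thought").
Base order: A suspect who has searched for every bridge had thought an editor wondered whether Vera claimed Sarah argued with Nadia.

13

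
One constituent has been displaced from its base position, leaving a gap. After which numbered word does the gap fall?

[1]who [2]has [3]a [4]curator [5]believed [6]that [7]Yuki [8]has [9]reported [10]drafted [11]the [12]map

The displaced element is "who" (word 1).
It is linked across 2 clause boundaries (that → Ø).
It functions as the subject of "drafted", so the gap sits immediately after word 9 ("reported").
Base order: A curator has believed that Yuki has reported that who drafted the map.

9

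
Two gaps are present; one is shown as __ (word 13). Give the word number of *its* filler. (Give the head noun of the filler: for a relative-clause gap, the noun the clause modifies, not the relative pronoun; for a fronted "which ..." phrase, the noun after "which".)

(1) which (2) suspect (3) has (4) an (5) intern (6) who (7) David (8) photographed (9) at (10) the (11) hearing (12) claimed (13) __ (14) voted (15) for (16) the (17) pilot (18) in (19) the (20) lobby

2

The marked gap is the subject of "voted".
Its filler is the fronted wh-phrase "which suspect", at word 2.
(The other dependency links word 5 to a gap after word 8.)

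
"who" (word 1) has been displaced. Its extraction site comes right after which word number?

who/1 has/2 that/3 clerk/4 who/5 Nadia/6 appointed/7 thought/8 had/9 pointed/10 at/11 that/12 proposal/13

The displaced element is "who" (word 1).
It is linked across 1 clause boundary (Ø).
It functions as the subject of "pointed", so the gap sits immediately after word 8 ("thought").
Base order: That clerk who Nadia appointed has thought who had pointed at that proposal.

8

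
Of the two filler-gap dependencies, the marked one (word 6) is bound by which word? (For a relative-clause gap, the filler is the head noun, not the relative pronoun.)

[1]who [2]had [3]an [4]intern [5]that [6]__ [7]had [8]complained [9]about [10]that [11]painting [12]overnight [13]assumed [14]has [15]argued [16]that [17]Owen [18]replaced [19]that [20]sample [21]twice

The marked gap is inside the relative clause, the subject of "complained".
Its filler is the head noun "intern" (via "that"), at word 4.
(The other dependency links word 1 to a gap after word 13.)

4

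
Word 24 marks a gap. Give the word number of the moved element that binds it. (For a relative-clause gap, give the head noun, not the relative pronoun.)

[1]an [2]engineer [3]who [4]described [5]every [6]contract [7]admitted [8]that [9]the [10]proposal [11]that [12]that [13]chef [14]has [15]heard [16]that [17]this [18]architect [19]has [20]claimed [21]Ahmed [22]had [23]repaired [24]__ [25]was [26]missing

10

The gap at 24 is the object of "repaired", inside a relative clause.
The relative pronoun is "that" (word 11); it is bound by the head noun immediately before it.
Its filler is the head noun "proposal", at word 10.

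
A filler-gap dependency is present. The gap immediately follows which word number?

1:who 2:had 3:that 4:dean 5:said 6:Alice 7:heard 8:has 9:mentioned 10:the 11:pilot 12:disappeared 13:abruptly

7

The displaced element is "who" (word 1).
It is linked across 2 clause boundaries (Ø → Ø).
It functions as the subject of "mentioned", so the gap sits immediately after word 7 ("heard").
Base order: That dean had said Alice heard that who has mentioned the pilot disappeared abruptly.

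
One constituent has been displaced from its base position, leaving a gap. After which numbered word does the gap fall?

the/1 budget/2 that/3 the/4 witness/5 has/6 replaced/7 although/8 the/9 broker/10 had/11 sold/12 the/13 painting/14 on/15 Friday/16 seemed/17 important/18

7

The displaced element is "the budget" (word 2).
It functions as the direct object of "replaced", so the gap sits immediately after word 7 ("replaced").
Base order: The witness has replaced the budget although the broker had sold the painting on Friday.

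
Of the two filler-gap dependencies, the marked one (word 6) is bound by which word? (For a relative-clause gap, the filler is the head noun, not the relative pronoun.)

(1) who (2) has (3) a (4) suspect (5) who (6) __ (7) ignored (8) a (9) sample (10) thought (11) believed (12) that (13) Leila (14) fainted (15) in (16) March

The marked gap is inside the relative clause, the subject of "ignored".
Its filler is the head noun "suspect" (via "who"), at word 4.
(The other dependency links word 1 to a gap after word 10.)

4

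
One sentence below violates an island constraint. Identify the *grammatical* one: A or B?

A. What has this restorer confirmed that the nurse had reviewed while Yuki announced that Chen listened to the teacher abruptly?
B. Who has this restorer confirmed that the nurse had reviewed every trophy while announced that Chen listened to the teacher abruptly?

A

In B, the wh-phrase is extracted from inside an adjunct island (introduced by "while"), which blocks movement.
In A, the extraction path crosses only that-complement boundaries, which are transparent.
So A is grammatical.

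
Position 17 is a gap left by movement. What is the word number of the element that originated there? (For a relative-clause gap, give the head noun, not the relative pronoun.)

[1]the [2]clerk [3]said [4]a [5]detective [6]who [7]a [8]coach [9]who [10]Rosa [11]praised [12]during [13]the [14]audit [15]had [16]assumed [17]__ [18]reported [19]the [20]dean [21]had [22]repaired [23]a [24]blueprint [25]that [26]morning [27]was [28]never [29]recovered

5

The gap at 17 is the subject of "reported", inside a relative clause.
The relative pronoun is "who" (word 6); it is bound by the head noun immediately before it.
Its filler is the head noun "detective", at word 5.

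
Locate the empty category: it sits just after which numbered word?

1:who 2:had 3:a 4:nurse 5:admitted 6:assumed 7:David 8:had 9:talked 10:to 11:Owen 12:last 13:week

The displaced element is "who" (word 1).
It is linked across 1 clause boundary (Ø).
It functions as the subject of "assumed", so the gap sits immediately after word 5 ("admitted").
Base order: A nurse had admitted who assumed David had talked to Owen last week.

5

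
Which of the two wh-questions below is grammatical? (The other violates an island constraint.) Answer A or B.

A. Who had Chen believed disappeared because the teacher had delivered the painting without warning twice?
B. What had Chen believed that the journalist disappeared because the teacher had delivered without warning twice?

In B, the wh-phrase is extracted from inside an adjunct island (introduced by "because"), which blocks movement.
In A, the extraction path crosses only that-complement boundaries, which are transparent.
So A is grammatical.

A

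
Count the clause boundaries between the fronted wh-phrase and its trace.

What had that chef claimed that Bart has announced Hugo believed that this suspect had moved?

"what" is extracted from the object of "moved".
Boundaries crossed, outermost first: [that], [Ø], [that] — 3 in total.

3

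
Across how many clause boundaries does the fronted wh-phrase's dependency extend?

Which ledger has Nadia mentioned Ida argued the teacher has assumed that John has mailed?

3

"which ledger" is extracted from the object of "mailed".
Boundaries crossed, outermost first: [Ø], [Ø], [that] — 3 in total.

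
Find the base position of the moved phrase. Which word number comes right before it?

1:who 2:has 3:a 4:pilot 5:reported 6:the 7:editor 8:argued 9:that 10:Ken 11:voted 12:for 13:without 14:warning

The displaced element is "who" (word 1).
It is linked across 2 clause boundaries (Ø → that).
It functions as the object of the preposition "for" of "voted", so the gap sits immediately after word 12 ("for").
Base order: A pilot has reported the editor argued that Ken voted for who without warning.

12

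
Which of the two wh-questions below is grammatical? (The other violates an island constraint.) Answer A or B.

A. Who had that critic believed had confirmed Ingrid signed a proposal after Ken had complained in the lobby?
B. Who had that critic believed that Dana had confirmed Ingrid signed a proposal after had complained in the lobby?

A

In B, the wh-phrase is extracted from inside an adjunct island (introduced by "after"), which blocks movement.
In A, the extraction path crosses only that-complement boundaries, which are transparent.
So A is grammatical.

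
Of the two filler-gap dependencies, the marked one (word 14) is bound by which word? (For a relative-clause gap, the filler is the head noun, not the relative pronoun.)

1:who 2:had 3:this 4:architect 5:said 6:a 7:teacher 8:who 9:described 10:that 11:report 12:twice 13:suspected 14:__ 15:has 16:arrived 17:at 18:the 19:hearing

1

The marked gap is the subject of "arrived".
Its filler is the fronted wh-phrase "who", at word 1.
(The other dependency links word 7 to a gap after word 8.)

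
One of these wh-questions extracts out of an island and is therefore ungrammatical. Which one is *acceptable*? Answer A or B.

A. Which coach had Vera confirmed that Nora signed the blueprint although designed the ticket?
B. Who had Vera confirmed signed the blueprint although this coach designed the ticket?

In A, the wh-phrase is extracted from inside an adjunct island (introduced by "although"), which blocks movement.
In B, the extraction path crosses only that-complement boundaries, which are transparent.
So B is grammatical.

B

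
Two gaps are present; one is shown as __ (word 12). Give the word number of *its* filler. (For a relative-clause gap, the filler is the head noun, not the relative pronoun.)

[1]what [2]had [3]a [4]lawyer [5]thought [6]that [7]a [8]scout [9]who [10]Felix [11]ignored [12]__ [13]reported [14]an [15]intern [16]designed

The marked gap is inside the relative clause, the direct object of "ignored".
Its filler is the head noun "scout" (via "who"), at word 8.
(The other dependency links word 1 to a gap after word 16.)

8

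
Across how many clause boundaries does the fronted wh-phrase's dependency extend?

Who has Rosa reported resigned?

1

"who" is extracted from the subject of "resigned".
Boundaries crossed, outermost first: [Ø] — 1 in total.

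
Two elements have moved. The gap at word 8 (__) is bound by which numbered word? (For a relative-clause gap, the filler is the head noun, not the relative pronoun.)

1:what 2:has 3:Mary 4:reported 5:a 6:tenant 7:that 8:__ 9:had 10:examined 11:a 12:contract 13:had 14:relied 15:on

The marked gap is inside the relative clause, the subject of "examined".
Its filler is the head noun "tenant" (via "that"), at word 6.
(The other dependency links word 1 to a gap after word 15.)

6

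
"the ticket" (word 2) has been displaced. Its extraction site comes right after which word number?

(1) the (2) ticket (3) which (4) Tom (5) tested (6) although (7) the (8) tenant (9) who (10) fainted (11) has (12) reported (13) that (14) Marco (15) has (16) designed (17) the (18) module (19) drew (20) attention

5

The displaced element is "the ticket" (word 2).
It functions as the direct object of "tested", so the gap sits immediately after word 5 ("tested").
Base order: Tom tested the ticket although the tenant who fainted has reported that Marco has designed the module.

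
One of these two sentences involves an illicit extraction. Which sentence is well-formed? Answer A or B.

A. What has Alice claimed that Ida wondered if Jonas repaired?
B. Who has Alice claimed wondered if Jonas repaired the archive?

In A, the wh-phrase is extracted from inside a wh-island (introduced by "if"), which blocks movement.
In B, the extraction path crosses only that-complement boundaries, which are transparent.
So B is grammatical.

B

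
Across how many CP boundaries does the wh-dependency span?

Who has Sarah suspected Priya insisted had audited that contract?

"who" is extracted from the subject of "audited".
Boundaries crossed, outermost first: [Ø], [Ø] — 2 in total.

2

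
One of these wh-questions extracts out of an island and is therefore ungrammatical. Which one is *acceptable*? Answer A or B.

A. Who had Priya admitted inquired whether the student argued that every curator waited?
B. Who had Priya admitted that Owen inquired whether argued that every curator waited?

A

In B, the wh-phrase is extracted from inside a wh-island (introduced by "whether"), which blocks movement.
In A, the extraction path crosses only that-complement boundaries, which are transparent.
So A is grammatical.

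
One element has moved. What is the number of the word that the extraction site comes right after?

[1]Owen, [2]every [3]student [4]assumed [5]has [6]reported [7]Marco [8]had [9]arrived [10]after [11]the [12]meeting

The displaced element is "Owen" (word 1).
It is linked across 1 clause boundary (Ø).
It functions as the subject of "reported", so the gap sits immediately after word 4 ("assumed").
Base order: Every student assumed Owen has reported Marco had arrived after the meeting.

4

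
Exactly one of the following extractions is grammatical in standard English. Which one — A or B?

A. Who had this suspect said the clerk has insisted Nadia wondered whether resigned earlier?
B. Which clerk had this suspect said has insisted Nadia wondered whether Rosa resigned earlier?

B

In A, the wh-phrase is extracted from inside a wh-island (introduced by "whether"), which blocks movement.
In B, the extraction path crosses only that-complement boundaries, which are transparent.
So B is grammatical.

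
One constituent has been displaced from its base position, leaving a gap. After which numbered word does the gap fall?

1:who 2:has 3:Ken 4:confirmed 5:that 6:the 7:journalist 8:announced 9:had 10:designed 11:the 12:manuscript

8

The displaced element is "who" (word 1).
It is linked across 2 clause boundaries (that → Ø).
It functions as the subject of "designed", so the gap sits immediately after word 8 ("announced").
Base order: Ken has confirmed that the journalist announced that who had designed the manuscript.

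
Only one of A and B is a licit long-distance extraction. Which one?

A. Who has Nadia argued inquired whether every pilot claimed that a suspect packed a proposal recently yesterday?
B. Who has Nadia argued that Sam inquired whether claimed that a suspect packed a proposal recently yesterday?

In B, the wh-phrase is extracted from inside a wh-island (introduced by "whether"), which blocks movement.
In A, the extraction path crosses only that-complement boundaries, which are transparent.
So A is grammatical.

A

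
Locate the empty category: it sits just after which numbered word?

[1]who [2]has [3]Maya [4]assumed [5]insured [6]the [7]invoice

4

The displaced element is "who" (word 1).
It is linked across 1 clause boundary (Ø).
It functions as the subject of "insured", so the gap sits immediately after word 4 ("assumed").
Base order: Maya has assumed that who insured the invoice.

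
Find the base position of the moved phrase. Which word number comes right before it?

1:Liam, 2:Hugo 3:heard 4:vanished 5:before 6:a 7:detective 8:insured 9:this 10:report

3

The displaced element is "Liam" (word 1).
It is linked across 1 clause boundary (Ø).
It functions as the subject of "vanished", so the gap sits immediately after word 3 ("heard").
Base order: Hugo heard that Liam vanished before a detective insured this report.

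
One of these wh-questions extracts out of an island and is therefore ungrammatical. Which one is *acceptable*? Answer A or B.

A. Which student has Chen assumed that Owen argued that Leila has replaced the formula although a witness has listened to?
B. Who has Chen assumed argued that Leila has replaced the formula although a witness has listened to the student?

B

In A, the wh-phrase is extracted from inside an adjunct island (introduced by "although"), which blocks movement.
In B, the extraction path crosses only that-complement boundaries, which are transparent.
So B is grammatical.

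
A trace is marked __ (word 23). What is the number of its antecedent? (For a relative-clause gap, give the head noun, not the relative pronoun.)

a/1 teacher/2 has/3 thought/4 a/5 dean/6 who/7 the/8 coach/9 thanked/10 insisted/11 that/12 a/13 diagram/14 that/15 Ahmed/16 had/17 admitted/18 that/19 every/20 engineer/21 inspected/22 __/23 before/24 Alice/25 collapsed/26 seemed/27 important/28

The gap at 23 is the object of "inspected", inside a relative clause.
The relative pronoun is "that" (word 15); it is bound by the head noun immediately before it.
Its filler is the head noun "diagram", at word 14.

14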